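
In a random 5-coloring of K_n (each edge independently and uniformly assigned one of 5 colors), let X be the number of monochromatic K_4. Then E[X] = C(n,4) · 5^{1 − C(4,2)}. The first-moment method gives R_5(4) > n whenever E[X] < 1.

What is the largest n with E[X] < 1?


We need C(n, 4) · 5^{1 − 6} < 1, i.e. C(n, 4) < 5^{6 − 1} = 3125.
Check values of n near the boundary:
  n = 13: C(13, 4) = 715; 715 < 3125? YES
  n = 14: C(14, 4) = 1001; 1001 < 3125? YES
  n = 15: C(15, 4) = 1365; 1365 < 3125? YES
  n = 16: C(16, 4) = 1820; 1820 < 3125? YES
  n = 17: C(17, 4) = 2380; 2380 < 3125? YES
  n = 18: C(18, 4) = 3060; 3060 < 3125? YES
  n = 19: C(19, 4) = 3876; 3876 < 3125? NO
The largest n with C(n, 4) < 3125 is n = 18 (where E[X] = 612/625 ≈ 0.979200). Hence R_5(4) > 18, i.e. R_5(4) ≥ 19.

Largest n = 18; hence R_5(4) > 18.


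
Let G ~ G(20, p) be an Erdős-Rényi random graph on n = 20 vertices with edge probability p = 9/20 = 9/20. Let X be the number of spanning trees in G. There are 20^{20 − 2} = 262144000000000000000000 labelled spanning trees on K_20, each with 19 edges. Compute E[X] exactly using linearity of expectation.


K_20 has 20^{20 − 2} = 262144000000000000000000 labelled spanning trees.
For each such spanning tree H, let X_H = 1 if all 19 edges of H are present in G. Then P[X_H = 1] = p^{19} = (9/20)^{19} = 1350851717672992089/5242880000000000000000000.
By linearity: E[X] = Σ_H E[X_H] = 262144000000000000000000 · p^{19} = 262144000000000000000000 · 1350851717672992089/5242880000000000000000000 = 1350851717672992089/20.
Numerically: E[X] ≈ 6.75e+16.

E[X] = 262144000000000000000000 · (9/20)^{19} = 1350851717672992089/20 ≈ 6.75e+16.


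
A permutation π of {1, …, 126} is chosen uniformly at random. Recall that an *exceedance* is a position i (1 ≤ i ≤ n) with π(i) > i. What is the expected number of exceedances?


Write X = Σ_{i=1}^{126} X_i, where X_i = 1_{π(i) > i}.
For each fixed i, π(i) is uniform over {1, …, 126} (marginal of a uniform permutation), so P[π(i) > i] = (n − i)/n. Summing: Σ_{i=1}^{126} (n − i)/n = (0 + 1 + … + 125)/126 = 126(126 − 1)/(2·126) = (126 − 1)/2.
Hence E[X] = Σ_{i=1}^{126} (126 − i)/126 = 125/2 ≈ 62.5000.

E[X] = 125/2 = 62.5000.


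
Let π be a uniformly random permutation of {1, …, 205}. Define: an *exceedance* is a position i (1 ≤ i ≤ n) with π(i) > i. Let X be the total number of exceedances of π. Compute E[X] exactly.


Write X = Σ_{i=1}^{205} X_i, where X_i = 1_{π(i) > i}.
For each fixed i, π(i) is uniform over {1, …, 205} (marginal of a uniform permutation), so P[π(i) > i] = (n − i)/n. Summing: Σ_{i=1}^{205} (n − i)/n = (0 + 1 + … + 204)/205 = 205(205 − 1)/(2·205) = (205 − 1)/2.
Hence E[X] = Σ_{i=1}^{205} (205 − i)/205 = 102 ≈ 102.000.

E[X] = 102 = 102.000.


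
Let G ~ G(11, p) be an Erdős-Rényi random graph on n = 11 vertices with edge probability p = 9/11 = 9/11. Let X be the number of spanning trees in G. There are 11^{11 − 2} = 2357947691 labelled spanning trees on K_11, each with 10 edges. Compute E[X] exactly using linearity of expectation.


K_11 has 11^{11 − 2} = 2357947691 labelled spanning trees.
For each such spanning tree H, let X_H = 1 if all 10 edges of H are present in G. Then P[X_H = 1] = p^{10} = (9/11)^{10} = 3486784401/25937424601.
By linearity of expectation: E[X] = Σ_H E[X_H] = 2357947691 · p^{10} = 2357947691 · 3486784401/25937424601 = 3486784401/11.
Numerically: E[X] ≈ 3.1698e+08.

E[X] = 2357947691 · (9/11)^{10} = 3486784401/11 ≈ 3.1698e+08.


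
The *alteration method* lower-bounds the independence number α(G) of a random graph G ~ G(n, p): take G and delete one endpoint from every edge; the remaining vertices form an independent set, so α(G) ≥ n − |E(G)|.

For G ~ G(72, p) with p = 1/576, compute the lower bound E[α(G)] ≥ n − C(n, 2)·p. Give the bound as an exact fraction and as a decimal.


E[|E(G)|] = C(72, 2)·p = 2556 · (1/576) = 71/16.
E[α(G)] ≥ n − E[|E(G)|] = 72 − 71/16 = 1081/16.
Numerically: ≈ 67.56250.
(This is only a lower bound; the true E[α(G)] may be larger.)

E[α(G)] ≥ 1081/16 ≈ 67.56250.


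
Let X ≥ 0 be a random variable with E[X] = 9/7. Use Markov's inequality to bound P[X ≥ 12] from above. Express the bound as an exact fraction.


μ = E[X] = 9/7, a = 12.
Markov: P[X ≥ 12] ≤ μ/a = (9/7)/12 = 3/28.
Numerically: ≈ 0.107143.
(Since a = 12 > μ = 1.285714, the bound 3/28 is < 1 and informative.)

P[X ≥ 12] ≤ 3/28 ≈ 0.107143.


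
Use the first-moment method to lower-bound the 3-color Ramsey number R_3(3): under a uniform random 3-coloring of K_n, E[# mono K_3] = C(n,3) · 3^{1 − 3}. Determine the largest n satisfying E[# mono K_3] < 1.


We need C(n, 3) · 3^{1 − 3} < 1, i.e. C(n, 3) < 3^{3 − 1} = 9.
Check values of n near the boundary:
  n = 3: C(3, 3) = 1; 1 < 9? YES
  n = 4: C(4, 3) = 4; 4 < 9? YES
  n = 5: C(5, 3) = 10; 10 < 9? NO
  n = 6: C(6, 3) = 20; 20 < 9? NO
  n = 7: C(7, 3) = 35; 35 < 9? NO
The largest n with C(n, 3) < 9 is n = 4 (where E[X] = 4/9 ≈ 0.4444444). Hence R_3(3) > 4, i.e. R_3(3) ≥ 5.

Largest n = 4; hence R_3(3) > 4.


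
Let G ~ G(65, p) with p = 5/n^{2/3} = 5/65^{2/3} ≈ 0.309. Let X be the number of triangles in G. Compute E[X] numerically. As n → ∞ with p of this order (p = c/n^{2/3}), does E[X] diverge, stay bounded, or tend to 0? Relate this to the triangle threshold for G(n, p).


Number of potential triangles: C(65, 3) = 43680.
Each occurs with probability p³ ≈ (0.309)³ ≈ 2.95858e-02.
By linearity: E[X] = C(65, 3)·p³ ≈ 43680 · 2.95858e-02 ≈ 1292.308.
Since α = 2/3 < 1, p = c/n^{2/3} ≫ 1/n is above the triangle threshold p ~ 1/n. Asymptotically E[X] ~ (c³/6)·n^{3(1−α)} = (5³/6)·n^{1} → ∞; triangles are abundant w.h.p.

E[X] ≈ 1292.308; in regime p = Θ(1/n^{2/3}) E[X] diverges (above the triangle threshold p ~ 1/n).


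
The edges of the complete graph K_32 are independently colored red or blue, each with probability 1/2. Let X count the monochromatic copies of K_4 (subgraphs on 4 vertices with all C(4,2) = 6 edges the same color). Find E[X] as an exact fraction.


Let X = Σ_S X_S over the C(32, 4) = 35960 subsets S of size 4, where X_S = 1 if the K_4 on S is monochromatic.
For a fixed S, the K_4 on S has C(4, 2) = 6 edges. P[all 6 edges red] = (1/2)^6, and likewise for blue, so P[monochromatic] = 2·(1/2)^6 = 2^{1 − 6} = 1/32.
By linearity of expectation: E[X] = C(32, 4) · 2^{1 − 6} = 35960 · 1/32 = 4495/4.
Numerically: E[X] ≈ 1123.75000.

E[X] = C(32,4)·2^(1−C(4,2)) = 4495/4 ≈ 1123.75000.


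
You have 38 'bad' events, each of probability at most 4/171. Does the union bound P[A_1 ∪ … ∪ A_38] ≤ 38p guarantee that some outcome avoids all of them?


Union bound: P[∪_{i=1}^{38} A_i] ≤ Σ_i P[A_i] ≤ 38·p = 38·(4/171) = 8/9.
Numerically: 8/9 ≈ 0.88889.
Is 8/9 < 1? YES.
Since P[∪ A_i] ≤ 8/9 < 1, the complement has P[∩ A_i^c] ≥ 1 − 8/9 = 1/9 > 0, so some outcome avoids every A_i.

38·p = 8/9 ≈ 0.88889; existence CERTIFIED by the union bound.


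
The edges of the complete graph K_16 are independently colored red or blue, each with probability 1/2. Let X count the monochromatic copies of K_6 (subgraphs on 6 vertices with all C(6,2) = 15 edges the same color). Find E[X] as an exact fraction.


Let X = Σ_S X_S over the C(16, 6) = 8008 subsets S of size 6, where X_S = 1 if the K_6 on S is monochromatic.
For a fixed S, the K_6 on S has C(6, 2) = 15 edges. P[all 15 edges red] = (1/2)^15, and likewise for blue, so P[monochromatic] = 2·(1/2)^15 = 2^{1 − 15} = 1/16384.
Summing: E[X] = C(16, 6) · 2^{1 − 15} = 8008 · 1/16384 = 1001/2048.
Numerically: E[X] ≈ 0.489.

E[X] = C(16,6)·2^(1−C(6,2)) = 1001/2048 ≈ 0.489.


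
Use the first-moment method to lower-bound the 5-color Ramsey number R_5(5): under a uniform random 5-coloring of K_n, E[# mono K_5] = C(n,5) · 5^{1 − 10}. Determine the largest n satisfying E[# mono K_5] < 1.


We need C(n, 5) · 5^{1 − 10} < 1, i.e. C(n, 5) < 5^{10 − 1} = 1953125.
Check values of n near the boundary:
  n = 47: C(47, 5) = 1533939; 1533939 < 1953125? YES
  n = 48: C(48, 5) = 1712304; 1712304 < 1953125? YES
  n = 49: C(49, 5) = 1906884; 1906884 < 1953125? YES
  n = 50: C(50, 5) = 2118760; 2118760 < 1953125? NO
The largest n with C(n, 5) < 1953125 is n = 49 (where E[X] = 1906884/1953125 ≈ 0.976). Hence R_5(5) > 49, i.e. R_5(5) ≥ 50.

Largest n = 49; hence R_5(5) > 49.


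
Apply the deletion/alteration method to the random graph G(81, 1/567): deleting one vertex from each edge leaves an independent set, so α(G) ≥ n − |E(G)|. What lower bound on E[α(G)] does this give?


E[|E(G)|] = C(81, 2)·p = 3240 · (1/567) = 40/7.
E[α(G)] ≥ n − E[|E(G)|] = 81 − 40/7 = 527/7.
Numerically: ≈ 75.285714.
(This is only a lower bound; the true E[α(G)] may be larger.)

E[α(G)] ≥ 527/7 ≈ 75.285714.


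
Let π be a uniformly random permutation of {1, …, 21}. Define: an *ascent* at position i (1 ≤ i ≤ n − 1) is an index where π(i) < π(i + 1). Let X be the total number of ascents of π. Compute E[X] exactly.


Write X = Σ X_I over i = 1, …, 20, with X_I the indicator of one ascent.
There are 20 indicators.
For each fixed i, the pair (π(i), π(i+1)) is a uniformly random ordered pair of distinct values from {1, …, 21}; by symmetry P[π(i) < π(i+1)] = 1/2.
By linearity: E[X] = 20 · (1/2) = (21 − 1) · (1/2) = 10 ≈ 10.000.

E[X] = 10 = 10.000.


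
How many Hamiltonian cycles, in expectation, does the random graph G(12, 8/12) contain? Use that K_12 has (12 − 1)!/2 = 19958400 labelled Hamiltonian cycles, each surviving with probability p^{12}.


K_12 has (12 − 1)!/2 = 19958400 labelled Hamiltonian cycles.
For each such Hamiltonian cycle H, let X_H = 1 if all 12 edges of H are present in G. Then P[X_H = 1] = p^{12} = (2/3)^{12} = 4096/531441.
Summing the indicators: E[X] = Σ_H E[X_H] = 19958400 · p^{12} = 19958400 · 4096/531441 = 1009254400/6561.
Numerically: E[X] ≈ 153826.

E[X] = 19958400 · (2/3)^{12} = 1009254400/6561 ≈ 153826.


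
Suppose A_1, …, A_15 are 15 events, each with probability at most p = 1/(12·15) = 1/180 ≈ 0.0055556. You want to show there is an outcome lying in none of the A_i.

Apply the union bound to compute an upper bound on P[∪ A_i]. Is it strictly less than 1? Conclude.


Union bound: P[∪_{i=1}^{15} A_i] ≤ Σ_i P[A_i] ≤ 15·p = 15·(1/180) = 1/12.
Numerically: 1/12 ≈ 0.0833333.
Is 1/12 < 1? YES.
Since P[∪ A_i] ≤ 1/12 < 1, the complement has P[∩ A_i^c] ≥ 1 − 1/12 = 11/12 > 0, so some outcome avoids every A_i.

15·p = 1/12 ≈ 0.0833333; existence CERTIFIED by the union bound.


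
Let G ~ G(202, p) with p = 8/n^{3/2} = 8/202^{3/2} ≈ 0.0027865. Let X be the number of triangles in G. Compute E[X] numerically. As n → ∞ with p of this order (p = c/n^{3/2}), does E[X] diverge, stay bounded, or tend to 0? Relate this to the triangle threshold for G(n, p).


Number of potential triangles: C(202, 3) = 1353400.
Each occurs with probability p³ ≈ (0.0027865)³ ≈ 2.1636589e-08.
By linearity: E[X] = C(202, 3)·p³ ≈ 1353400 · 2.1636589e-08 ≈ 0.02928.
Since α = 3/2 > 1, p = c/n^{3/2} = o(1/n) is below the triangle threshold p ~ 1/n. Asymptotically E[X] ~ (c³/6)·n^{3(1−α)} = (8³/6)·n^{-1.5} → 0, so by Markov's inequality G has no triangles w.h.p.

E[X] ≈ 0.02928; in regime p = Θ(1/n^{3/2}) E[X] tends to 0 (below the triangle threshold p ~ 1/n).


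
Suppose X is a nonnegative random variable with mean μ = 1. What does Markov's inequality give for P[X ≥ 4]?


μ = E[X] = 1, a = 4.
Markov: P[X ≥ 4] ≤ μ/a = (1)/4 = 1/4.
Numerically: ≈ 0.2500.
(Since a = 4 > μ = 1.0000, the bound 1/4 is < 1 and informative.)

P[X ≥ 4] ≤ 1/4 ≈ 0.2500.


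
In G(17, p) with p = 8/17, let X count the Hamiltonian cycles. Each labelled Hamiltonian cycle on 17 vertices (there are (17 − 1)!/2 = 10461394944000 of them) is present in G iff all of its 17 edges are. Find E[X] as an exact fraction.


K_17 has (17 − 1)!/2 = 10461394944000 labelled Hamiltonian cycles.
For each such Hamiltonian cycle H, let X_H = 1 if all 17 edges of H are present in G. Then P[X_H = 1] = p^{17} = (8/17)^{17} = 2251799813685248/827240261886336764177.
By linearity: E[X] = Σ_H E[X_H] = 10461394944000 · p^{17} = 10461394944000 · 2251799813685248/827240261886336764177 = 23556967185786995434586112000/827240261886336764177.
Numerically: E[X] ≈ 2.85e+07.

E[X] = 10461394944000 · (8/17)^{17} = 23556967185786995434586112000/827240261886336764177 ≈ 2.85e+07.


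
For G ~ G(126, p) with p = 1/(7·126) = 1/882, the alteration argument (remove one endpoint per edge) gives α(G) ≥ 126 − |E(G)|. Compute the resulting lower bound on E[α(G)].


E[|E(G)|] = C(126, 2)·p = 7875 · (1/882) = 125/14.
E[α(G)] ≥ n − E[|E(G)|] = 126 − 125/14 = 1639/14.
Numerically: ≈ 117.07143.
(This is only a lower bound; the true E[α(G)] may be larger.)

E[α(G)] ≥ 1639/14 ≈ 117.07143.


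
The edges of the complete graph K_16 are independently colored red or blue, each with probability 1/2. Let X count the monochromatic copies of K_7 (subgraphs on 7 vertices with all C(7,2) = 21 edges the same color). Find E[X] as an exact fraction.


Let X = Σ_S X_S over the C(16, 7) = 11440 subsets S of size 7, where X_S = 1 if the K_7 on S is monochromatic.
For a fixed S, the K_7 on S has C(7, 2) = 21 edges. P[all 21 edges red] = (1/2)^21, and likewise for blue, so P[monochromatic] = 2·(1/2)^21 = 2^{1 − 21} = 1/1048576.
By linearity: E[X] = C(16, 7) · 2^{1 − 21} = 11440 · 1/1048576 = 715/65536.
Numerically: E[X] ≈ 0.011.

E[X] = C(16,7)·2^(1−C(7,2)) = 715/65536 ≈ 0.011.


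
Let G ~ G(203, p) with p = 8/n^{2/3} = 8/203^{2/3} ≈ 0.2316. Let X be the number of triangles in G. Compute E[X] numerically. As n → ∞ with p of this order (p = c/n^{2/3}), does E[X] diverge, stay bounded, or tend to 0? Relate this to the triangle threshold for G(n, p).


Number of potential triangles: C(203, 3) = 1373701.
Each occurs with probability p³ ≈ (0.2316)³ ≈ 1.242447e-02.
By linearity: E[X] = C(203, 3)·p³ ≈ 1373701 · 1.242447e-02 ≈ 17067.5074.
Since α = 2/3 < 1, p = c/n^{2/3} ≫ 1/n is above the triangle threshold p ~ 1/n. Asymptotically E[X] ~ (c³/6)·n^{3(1−α)} = (8³/6)·n^{1} → ∞; triangles are abundant w.h.p.

E[X] ≈ 17067.5074; in regime p = Θ(1/n^{2/3}) E[X] diverges (above the triangle threshold p ~ 1/n).


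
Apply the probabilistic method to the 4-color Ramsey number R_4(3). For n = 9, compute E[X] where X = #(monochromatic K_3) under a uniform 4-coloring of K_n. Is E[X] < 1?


E[X] = C(9, 3) · 4^{1 − 3} = 84 · 4^{−2} = 84/16.
As a reduced fraction: E[X] = 21/4 ≈ 5.250.
Is E[X] < 1? NO.
Since E[X] ≥ 1, the first-moment bound is inconclusive at n = 9; it does NOT by itself certify R_4(3) > 9.

E[X] = 21/4 ≈ 5.250; E[X] ≥ 1; first-moment method inconclusive here.


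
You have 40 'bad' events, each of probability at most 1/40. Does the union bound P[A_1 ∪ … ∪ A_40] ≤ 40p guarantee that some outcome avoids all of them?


Union bound: P[∪_{i=1}^{40} A_i] ≤ Σ_i P[A_i] ≤ 40·p = 40·(1/40) = 1.
Numerically: 1 ≈ 1.00000.
Is 1 < 1? NO.
Since the bound 1 is ≥ 1, the union bound is uninformative here; it does NOT by itself certify existence.

40·p = 1 ≈ 1.00000; existence NOT certified by the union bound.


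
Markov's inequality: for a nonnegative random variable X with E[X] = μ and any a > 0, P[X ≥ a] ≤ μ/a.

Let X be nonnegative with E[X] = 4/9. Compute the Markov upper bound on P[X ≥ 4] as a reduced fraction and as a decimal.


μ = E[X] = 4/9, a = 4.
Markov: P[X ≥ 4] ≤ μ/a = (4/9)/4 = 1/9.
Numerically: ≈ 0.11111.
(Since a = 4 > μ = 0.44444, the bound 1/9 is < 1 and informative.)

P[X ≥ 4] ≤ 1/9 ≈ 0.11111.


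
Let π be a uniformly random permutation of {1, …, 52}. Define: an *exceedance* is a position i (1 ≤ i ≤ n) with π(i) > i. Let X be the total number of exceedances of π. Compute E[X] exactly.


Write X = Σ_{i=1}^{52} X_i, where X_i = 1_{π(i) > i}.
For each fixed i, π(i) is uniform over {1, …, 52} (marginal of a uniform permutation), so P[π(i) > i] = (n − i)/n. Summing: Σ_{i=1}^{52} (n − i)/n = (0 + 1 + … + 51)/52 = 52(52 − 1)/(2·52) = (52 − 1)/2.
Hence E[X] = Σ_{i=1}^{52} (52 − i)/52 = 51/2 ≈ 25.500.

E[X] = 51/2 = 25.500.


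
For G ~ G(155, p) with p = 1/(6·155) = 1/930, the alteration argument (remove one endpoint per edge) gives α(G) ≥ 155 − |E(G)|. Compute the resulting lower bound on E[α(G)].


E[|E(G)|] = C(155, 2)·p = 11935 · (1/930) = 77/6.
E[α(G)] ≥ n − E[|E(G)|] = 155 − 77/6 = 853/6.
Numerically: ≈ 142.167.
(This is only a lower bound; the true E[α(G)] may be larger.)

E[α(G)] ≥ 853/6 ≈ 142.167.


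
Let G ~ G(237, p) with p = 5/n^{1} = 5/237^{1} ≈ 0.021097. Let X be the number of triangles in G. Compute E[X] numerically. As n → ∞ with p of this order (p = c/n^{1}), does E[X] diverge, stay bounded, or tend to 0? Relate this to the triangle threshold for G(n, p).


Number of potential triangles: C(237, 3) = 2190670.
Each occurs with probability p³ ≈ (0.021097)³ ≈ 9.3899867e-06.
By linearity: E[X] = C(237, 3)·p³ ≈ 2190670 · 9.3899867e-06 ≈ 20.57036.
Here α = 1, so p = 5/n is exactly at the triangle threshold p ~ 1/n. Asymptotically E[X] → c³/6 = 5³/6 = 125/6 ≈ 20.83333, a bounded constant. In this regime the triangle count is asymptotically Poisson(c³/6).

E[X] ≈ 20.57036; in regime p = Θ(1/n^{1}) E[X] stays bounded (at the triangle threshold p ~ 1/n).


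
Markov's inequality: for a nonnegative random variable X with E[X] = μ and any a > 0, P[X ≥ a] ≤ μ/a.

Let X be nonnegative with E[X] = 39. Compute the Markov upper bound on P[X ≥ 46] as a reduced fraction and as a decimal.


μ = E[X] = 39, a = 46.
Markov: P[X ≥ 46] ≤ μ/a = (39)/46 = 39/46.
Numerically: ≈ 0.8478.
(Since a = 46 > μ = 39.0000, the bound 39/46 is < 1 and informative.)

P[X ≥ 46] ≤ 39/46 ≈ 0.8478.


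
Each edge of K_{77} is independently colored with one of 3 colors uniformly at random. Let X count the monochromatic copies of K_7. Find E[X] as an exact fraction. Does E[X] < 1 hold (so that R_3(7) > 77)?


E[X] = C(77, 7) · 3^{1 − 21} = 2404808340 · 3^{−20} = 2404808340/3486784401.
As a reduced fraction: E[X] = 801602780/1162261467 ≈ 0.6896923.
Is E[X] < 1? YES.
Since E[X] < 1, there exists a 3-coloring of K_{77} with no monochromatic K_7; hence R_3(7) > 77.

E[X] = 801602780/1162261467 ≈ 0.6896923; E[X] < 1, so R_3(7) > 77.


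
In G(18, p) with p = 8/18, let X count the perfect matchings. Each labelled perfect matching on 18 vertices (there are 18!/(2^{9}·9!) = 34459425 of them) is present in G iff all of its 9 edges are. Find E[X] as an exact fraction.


K_18 has 18!/(2^{9}·9!) = 34459425 labelled perfect matchings.
For each such perfect matching H, let X_H = 1 if all 9 edges of H are present in G. Then P[X_H = 1] = p^{9} = (4/9)^{9} = 262144/387420489.
By linearity of expectation: E[X] = Σ_H E[X_H] = 34459425 · p^{9} = 34459425 · 262144/387420489 = 111522611200/4782969.
Numerically: E[X] ≈ 2.33e+04.

E[X] = 34459425 · (4/9)^{9} = 111522611200/4782969 ≈ 2.33e+04.


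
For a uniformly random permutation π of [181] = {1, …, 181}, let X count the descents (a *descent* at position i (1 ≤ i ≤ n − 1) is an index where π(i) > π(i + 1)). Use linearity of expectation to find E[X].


Write X = Σ X_I over i = 1, …, 180, with X_I the indicator of one descent.
There are 180 indicators.
For each fixed i, the pair (π(i), π(i+1)) is a uniformly random ordered pair of distinct values from {1, …, 181}; by symmetry P[π(i) > π(i+1)] = 1/2.
By linearity: E[X] = 180 · (1/2) = (181 − 1) · (1/2) = 90 ≈ 90.000.

E[X] = 90 = 90.000.


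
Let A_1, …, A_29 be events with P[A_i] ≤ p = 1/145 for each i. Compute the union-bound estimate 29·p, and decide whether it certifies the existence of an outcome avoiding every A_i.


Union bound: P[∪_{i=1}^{29} A_i] ≤ Σ_i P[A_i] ≤ 29·p = 29·(1/145) = 1/5.
Numerically: 1/5 ≈ 0.200000.
Is 1/5 < 1? YES.
Since P[∪ A_i] ≤ 1/5 < 1, the complement has P[∩ A_i^c] ≥ 1 − 1/5 = 4/5 > 0, so some outcome avoids every A_i.

29·p = 1/5 ≈ 0.200000; existence CERTIFIED by the union bound.


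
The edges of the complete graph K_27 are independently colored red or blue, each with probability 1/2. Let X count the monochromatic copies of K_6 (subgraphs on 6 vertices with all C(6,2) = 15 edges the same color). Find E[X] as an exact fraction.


Let X = Σ_S X_S over the C(27, 6) = 296010 subsets S of size 6, where X_S = 1 if the K_6 on S is monochromatic.
For a fixed S, the K_6 on S has C(6, 2) = 15 edges. P[all 15 edges red] = (1/2)^15, and likewise for blue, so P[monochromatic] = 2·(1/2)^15 = 2^{1 − 15} = 1/16384.
By linearity of expectation: E[X] = C(27, 6) · 2^{1 − 15} = 296010 · 1/16384 = 148005/8192.
Numerically: E[X] ≈ 18.06702.

E[X] = C(27,6)·2^(1−C(6,2)) = 148005/8192 ≈ 18.06702.


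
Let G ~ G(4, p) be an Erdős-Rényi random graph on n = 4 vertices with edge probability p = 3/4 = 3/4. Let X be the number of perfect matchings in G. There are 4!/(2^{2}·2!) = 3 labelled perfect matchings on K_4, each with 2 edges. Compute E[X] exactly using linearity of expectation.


K_4 has 4!/(2^{2}·2!) = 3 labelled perfect matchings.
For each such perfect matching H, let X_H = 1 if all 2 edges of H are present in G. Then P[X_H = 1] = p^{2} = (3/4)^{2} = 9/16.
Summing the indicators: E[X] = Σ_H E[X_H] = 3 · p^{2} = 3 · 9/16 = 27/16.
Numerically: E[X] ≈ 1.69.

E[X] = 3 · (3/4)^{2} = 27/16 ≈ 1.69.


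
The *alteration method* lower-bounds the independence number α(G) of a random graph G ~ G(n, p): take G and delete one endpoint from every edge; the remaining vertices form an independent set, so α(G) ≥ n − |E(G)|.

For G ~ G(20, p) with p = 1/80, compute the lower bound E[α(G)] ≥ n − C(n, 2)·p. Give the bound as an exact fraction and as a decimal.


E[|E(G)|] = C(20, 2)·p = 190 · (1/80) = 19/8.
E[α(G)] ≥ n − E[|E(G)|] = 20 − 19/8 = 141/8.
Numerically: ≈ 17.62500.
(This is only a lower bound; the true E[α(G)] may be larger.)

E[α(G)] ≥ 141/8 ≈ 17.62500.


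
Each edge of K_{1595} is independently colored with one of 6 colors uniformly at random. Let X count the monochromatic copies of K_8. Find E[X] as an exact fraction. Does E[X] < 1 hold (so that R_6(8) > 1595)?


E[X] = C(1595, 8) · 6^{1 − 28} = 1020772636343363633895 · 6^{−27} = 1020772636343363633895/1023490369077469249536.
As a reduced fraction: E[X] = 113419181815929292655/113721152119718805504 ≈ 0.9973.
Is E[X] < 1? YES.
Since E[X] < 1, there exists a 6-coloring of K_{1595} with no monochromatic K_8; hence R_6(8) > 1595.

E[X] = 113419181815929292655/113721152119718805504 ≈ 0.9973; E[X] < 1, so R_6(8) > 1595.


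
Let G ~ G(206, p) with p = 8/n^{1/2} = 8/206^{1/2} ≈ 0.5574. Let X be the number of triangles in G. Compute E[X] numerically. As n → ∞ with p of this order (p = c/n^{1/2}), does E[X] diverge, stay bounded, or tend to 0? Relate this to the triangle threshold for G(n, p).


Number of potential triangles: C(206, 3) = 1435820.
Each occurs with probability p³ ≈ (0.5574)³ ≈ 1.731686e-01.
By linearity: E[X] = C(206, 3)·p³ ≈ 1435820 · 1.731686e-01 ≈ 248638.9304.
Since α = 1/2 < 1, p = c/n^{1/2} ≫ 1/n is above the triangle threshold p ~ 1/n. Asymptotically E[X] ~ (c³/6)·n^{3(1−α)} = (8³/6)·n^{1.5} → ∞; triangles are abundant w.h.p.

E[X] ≈ 248638.9304; in regime p = Θ(1/n^{1/2}) E[X] diverges (above the triangle threshold p ~ 1/n).


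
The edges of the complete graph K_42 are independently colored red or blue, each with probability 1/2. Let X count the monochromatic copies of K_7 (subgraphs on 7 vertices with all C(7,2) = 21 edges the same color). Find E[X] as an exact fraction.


Let X = Σ_S X_S over the C(42, 7) = 26978328 subsets S of size 7, where X_S = 1 if the K_7 on S is monochromatic.
For a fixed S, the K_7 on S has C(7, 2) = 21 edges. P[all 21 edges red] = (1/2)^21, and likewise for blue, so P[monochromatic] = 2·(1/2)^21 = 2^{1 − 21} = 1/1048576.
By linearity of expectation: E[X] = C(42, 7) · 2^{1 − 21} = 26978328 · 1/1048576 = 3372291/131072.
Numerically: E[X] ≈ 25.7285.

E[X] = C(42,7)·2^(1−C(7,2)) = 3372291/131072 ≈ 25.7285.


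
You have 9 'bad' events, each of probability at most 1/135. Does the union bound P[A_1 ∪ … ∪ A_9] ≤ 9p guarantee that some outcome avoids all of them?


Union bound: P[∪_{i=1}^{9} A_i] ≤ Σ_i P[A_i] ≤ 9·p = 9·(1/135) = 1/15.
Numerically: 1/15 ≈ 0.06667.
Is 1/15 < 1? YES.
Since P[∪ A_i] ≤ 1/15 < 1, the complement has P[∩ A_i^c] ≥ 1 − 1/15 = 14/15 > 0, so some outcome avoids every A_i.

9·p = 1/15 ≈ 0.06667; existence CERTIFIED by the union bound.


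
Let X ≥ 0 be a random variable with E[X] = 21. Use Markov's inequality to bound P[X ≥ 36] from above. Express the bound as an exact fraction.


μ = E[X] = 21, a = 36.
Markov: P[X ≥ 36] ≤ μ/a = (21)/36 = 7/12.
Numerically: ≈ 0.58333.
(Since a = 36 > μ = 21.00000, the bound 7/12 is < 1 and informative.)

P[X ≥ 36] ≤ 7/12 ≈ 0.58333.


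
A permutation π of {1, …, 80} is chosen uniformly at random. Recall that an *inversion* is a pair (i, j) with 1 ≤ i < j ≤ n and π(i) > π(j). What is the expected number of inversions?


Write X = Σ X_I over the C(80, 2) = 3160 pairs i < j, with X_I the indicator of one inversion.
There are 3160 indicators.
For each fixed pair i < j, the values π(i) and π(j) are two distinct elements of {1, …, 80} in uniformly random order; by symmetry P[π(i) > π(j)] = 1/2.
By linearity: E[X] = 3160 · (1/2) = C(80, 2) · (1/2) = 3160/2 = 1580 ≈ 1580.0000.

E[X] = 1580 = 1580.0000.


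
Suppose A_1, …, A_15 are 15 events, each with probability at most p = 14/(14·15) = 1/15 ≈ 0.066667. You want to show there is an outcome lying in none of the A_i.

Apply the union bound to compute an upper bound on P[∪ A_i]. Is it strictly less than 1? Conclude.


Union bound: P[∪_{i=1}^{15} A_i] ≤ Σ_i P[A_i] ≤ 15·p = 15·(1/15) = 1.
Numerically: 1 ≈ 1.000000.
Is 1 < 1? NO.
Since the bound 1 is ≥ 1, the union bound is uninformative here; it does NOT by itself certify existence.

15·p = 1 ≈ 1.000000; existence NOT certified by the union bound.


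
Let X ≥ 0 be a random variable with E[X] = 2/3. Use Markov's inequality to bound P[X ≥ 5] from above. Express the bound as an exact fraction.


μ = E[X] = 2/3, a = 5.
Markov: P[X ≥ 5] ≤ μ/a = (2/3)/5 = 2/15.
Numerically: ≈ 0.13333.
(Since a = 5 > μ = 0.66667, the bound 2/15 is < 1 and informative.)

P[X ≥ 5] ≤ 2/15 ≈ 0.13333.


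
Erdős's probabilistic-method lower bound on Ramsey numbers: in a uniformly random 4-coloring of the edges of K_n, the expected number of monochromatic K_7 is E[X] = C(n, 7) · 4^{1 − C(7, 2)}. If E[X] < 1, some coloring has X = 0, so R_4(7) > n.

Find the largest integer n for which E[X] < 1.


We need C(n, 7) · 4^{1 − 21} < 1, i.e. C(n, 7) < 4^{21 − 1} = 1099511627776.
Check values of n near the boundary:
  n = 176: C(176, 7) = 919790691600; 919790691600 < 1099511627776? YES
  n = 177: C(177, 7) = 957664425960; 957664425960 < 1099511627776? YES
  n = 178: C(178, 7) = 996867063280; 996867063280 < 1099511627776? YES
  n = 179: C(179, 7) = 1037437234460; 1037437234460 < 1099511627776? YES
  n = 180: C(180, 7) = 1079414463600; 1079414463600 < 1099511627776? YES
  n = 181: C(181, 7) = 1122839183400; 1122839183400 < 1099511627776? NO
  n = 182: C(182, 7) = 1167752750736; 1167752750736 < 1099511627776? NO
  n = 183: C(183, 7) = 1214197462413; 1214197462413 < 1099511627776? NO
The largest n with C(n, 7) < 1099511627776 is n = 180 (where E[X] = 67463403975/68719476736 ≈ 0.982). Hence R_4(7) > 180, i.e. R_4(7) ≥ 181.

Largest n = 180; hence R_4(7) > 180.


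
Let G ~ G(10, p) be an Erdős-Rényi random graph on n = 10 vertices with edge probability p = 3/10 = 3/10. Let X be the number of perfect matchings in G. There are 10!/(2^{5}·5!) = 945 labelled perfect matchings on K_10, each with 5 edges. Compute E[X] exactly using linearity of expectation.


K_10 has 10!/(2^{5}·5!) = 945 labelled perfect matchings.
For each such perfect matching H, let X_H = 1 if all 5 edges of H are present in G. Then P[X_H = 1] = p^{5} = (3/10)^{5} = 243/100000.
By linearity: E[X] = Σ_H E[X_H] = 945 · p^{5} = 945 · 243/100000 = 45927/20000.
Numerically: E[X] ≈ 2.3.

E[X] = 945 · (3/10)^{5} = 45927/20000 ≈ 2.3.


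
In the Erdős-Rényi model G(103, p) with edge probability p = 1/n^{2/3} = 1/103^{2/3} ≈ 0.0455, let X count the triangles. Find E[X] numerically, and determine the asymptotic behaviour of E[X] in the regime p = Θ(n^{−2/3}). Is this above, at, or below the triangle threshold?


Number of potential triangles: C(103, 3) = 176851.
Each occurs with probability p³ ≈ (0.0455)³ ≈ 9.42596e-05.
By linearity: E[X] = C(103, 3)·p³ ≈ 176851 · 9.42596e-05 ≈ 16.670.
Since α = 2/3 < 1, p = c/n^{2/3} ≫ 1/n is above the triangle threshold p ~ 1/n. Asymptotically E[X] ~ (c³/6)·n^{3(1−α)} = (1³/6)·n^{1} → ∞; triangles are abundant w.h.p.

E[X] ≈ 16.670; in regime p = Θ(1/n^{2/3}) E[X] diverges (above the triangle threshold p ~ 1/n).


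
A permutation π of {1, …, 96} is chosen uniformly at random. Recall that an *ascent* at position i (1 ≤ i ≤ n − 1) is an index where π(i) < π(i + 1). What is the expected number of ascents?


Write X = Σ X_I over i = 1, …, 95, with X_I the indicator of one ascent.
There are 95 indicators.
For each fixed i, the pair (π(i), π(i+1)) is a uniformly random ordered pair of distinct values from {1, …, 96}; by symmetry P[π(i) < π(i+1)] = 1/2.
By linearity: E[X] = 95 · (1/2) = (96 − 1) · (1/2) = 95/2 ≈ 47.500000.

E[X] = 95/2 = 47.500000.


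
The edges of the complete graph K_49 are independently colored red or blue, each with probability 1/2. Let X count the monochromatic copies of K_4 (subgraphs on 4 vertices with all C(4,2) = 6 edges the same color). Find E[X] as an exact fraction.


Let X = Σ_S X_S over the C(49, 4) = 211876 subsets S of size 4, where X_S = 1 if the K_4 on S is monochromatic.
For a fixed S, the K_4 on S has C(4, 2) = 6 edges. P[all 6 edges red] = (1/2)^6, and likewise for blue, so P[monochromatic] = 2·(1/2)^6 = 2^{1 − 6} = 1/32.
Summing: E[X] = C(49, 4) · 2^{1 − 6} = 211876 · 1/32 = 52969/8.
Numerically: E[X] ≈ 6621.125000.

E[X] = C(49,4)·2^(1−C(4,2)) = 52969/8 ≈ 6621.125000.


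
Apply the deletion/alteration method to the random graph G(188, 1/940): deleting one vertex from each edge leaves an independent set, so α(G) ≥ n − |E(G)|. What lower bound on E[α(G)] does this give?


E[|E(G)|] = C(188, 2)·p = 17578 · (1/940) = 187/10.
E[α(G)] ≥ n − E[|E(G)|] = 188 − 187/10 = 1693/10.
Numerically: ≈ 169.3000.
(This is only a lower bound; the true E[α(G)] may be larger.)

E[α(G)] ≥ 1693/10 ≈ 169.3000.


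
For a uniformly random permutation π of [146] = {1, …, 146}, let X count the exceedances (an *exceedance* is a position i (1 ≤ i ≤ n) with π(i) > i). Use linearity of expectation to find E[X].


Write X = Σ_{i=1}^{146} X_i, where X_i = 1_{π(i) > i}.
For each fixed i, π(i) is uniform over {1, …, 146} (marginal of a uniform permutation), so P[π(i) > i] = (n − i)/n. Summing: Σ_{i=1}^{146} (n − i)/n = (0 + 1 + … + 145)/146 = 146(146 − 1)/(2·146) = (146 − 1)/2.
Hence E[X] = Σ_{i=1}^{146} (146 − i)/146 = 145/2 ≈ 72.50000.

E[X] = 145/2 = 72.50000.


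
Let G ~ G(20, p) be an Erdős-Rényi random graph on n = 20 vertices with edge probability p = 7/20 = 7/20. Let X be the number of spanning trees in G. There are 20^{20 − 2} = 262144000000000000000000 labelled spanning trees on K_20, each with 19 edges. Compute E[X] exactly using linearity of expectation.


K_20 has 20^{20 − 2} = 262144000000000000000000 labelled spanning trees.
For each such spanning tree H, let X_H = 1 if all 19 edges of H are present in G. Then P[X_H = 1] = p^{19} = (7/20)^{19} = 11398895185373143/5242880000000000000000000.
Summing the indicators: E[X] = Σ_H E[X_H] = 262144000000000000000000 · p^{19} = 262144000000000000000000 · 11398895185373143/5242880000000000000000000 = 11398895185373143/20.
Numerically: E[X] ≈ 5.69945e+14.

E[X] = 262144000000000000000000 · (7/20)^{19} = 11398895185373143/20 ≈ 5.69945e+14.


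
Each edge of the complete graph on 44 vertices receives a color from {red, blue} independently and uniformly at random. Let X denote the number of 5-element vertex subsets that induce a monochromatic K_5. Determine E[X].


Let X = Σ_S X_S over the C(44, 5) = 1086008 subsets S of size 5, where X_S = 1 if the K_5 on S is monochromatic.
For a fixed S, the K_5 on S has C(5, 2) = 10 edges. P[all 10 edges red] = (1/2)^10, and likewise for blue, so P[monochromatic] = 2·(1/2)^10 = 2^{1 − 10} = 1/512.
By linearity of expectation: E[X] = C(44, 5) · 2^{1 − 10} = 1086008 · 1/512 = 135751/64.
Numerically: E[X] ≈ 2121.109375.

E[X] = C(44,5)·2^(1−C(5,2)) = 135751/64 ≈ 2121.109375.


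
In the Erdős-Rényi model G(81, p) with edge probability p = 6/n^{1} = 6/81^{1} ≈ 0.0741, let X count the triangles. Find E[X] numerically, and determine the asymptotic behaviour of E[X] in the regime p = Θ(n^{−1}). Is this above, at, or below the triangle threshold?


Number of potential triangles: C(81, 3) = 85320.
Each occurs with probability p³ ≈ (0.0741)³ ≈ 4.06442e-04.
By linearity: E[X] = C(81, 3)·p³ ≈ 85320 · 4.06442e-04 ≈ 34.678.
Here α = 1, so p = 6/n is exactly at the triangle threshold p ~ 1/n. Asymptotically E[X] → c³/6 = 6³/6 = 36 ≈ 36.000, a bounded constant. In this regime the triangle count is asymptotically Poisson(c³/6).

E[X] ≈ 34.678; in regime p = Θ(1/n^{1}) E[X] stays bounded (at the triangle threshold p ~ 1/n).


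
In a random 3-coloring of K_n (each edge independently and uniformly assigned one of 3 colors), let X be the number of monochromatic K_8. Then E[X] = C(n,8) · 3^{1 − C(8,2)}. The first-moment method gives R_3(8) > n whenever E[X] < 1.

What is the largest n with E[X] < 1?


We need C(n, 8) · 3^{1 − 28} < 1, i.e. C(n, 8) < 3^{28 − 1} = 7625597484987.
Check values of n near the boundary:
  n = 154: C(154, 8) = 6521818990995; 6521818990995 < 7625597484987? YES
  n = 155: C(155, 8) = 6876747915675; 6876747915675 < 7625597484987? YES
  n = 156: C(156, 8) = 7248464019225; 7248464019225 < 7625597484987? YES
  n = 157: C(157, 8) = 7637643295425; 7637643295425 < 7625597484987? NO
  n = 158: C(158, 8) = 8044984271181; 8044984271181 < 7625597484987? NO
The largest n with C(n, 8) < 7625597484987 is n = 156 (where E[X] = 805384891025/847288609443 ≈ 0.9505). Hence R_3(8) > 156, i.e. R_3(8) ≥ 157.

Largest n = 156; hence R_3(8) > 156.


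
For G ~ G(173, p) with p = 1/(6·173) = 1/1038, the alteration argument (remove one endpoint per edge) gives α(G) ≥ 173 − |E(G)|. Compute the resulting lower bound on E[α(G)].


E[|E(G)|] = C(173, 2)·p = 14878 · (1/1038) = 43/3.
E[α(G)] ≥ n − E[|E(G)|] = 173 − 43/3 = 476/3.
Numerically: ≈ 158.6667.
(This is only a lower bound; the true E[α(G)] may be larger.)

E[α(G)] ≥ 476/3 ≈ 158.6667.


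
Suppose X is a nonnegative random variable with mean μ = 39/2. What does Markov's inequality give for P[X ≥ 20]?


μ = E[X] = 39/2, a = 20.
Markov: P[X ≥ 20] ≤ μ/a = (39/2)/20 = 39/40.
Numerically: ≈ 0.975000.
(Since a = 20 > μ = 19.500000, the bound 39/40 is < 1 and informative.)

P[X ≥ 20] ≤ 39/40 ≈ 0.975000.


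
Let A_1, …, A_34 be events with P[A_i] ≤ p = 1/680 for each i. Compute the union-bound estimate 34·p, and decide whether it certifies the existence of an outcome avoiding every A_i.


Union bound: P[∪_{i=1}^{34} A_i] ≤ Σ_i P[A_i] ≤ 34·p = 34·(1/680) = 1/20.
Numerically: 1/20 ≈ 0.050000.
Is 1/20 < 1? YES.
Since P[∪ A_i] ≤ 1/20 < 1, the complement has P[∩ A_i^c] ≥ 1 − 1/20 = 19/20 > 0, so some outcome avoids every A_i.

34·p = 1/20 ≈ 0.050000; existence CERTIFIED by the union bound.


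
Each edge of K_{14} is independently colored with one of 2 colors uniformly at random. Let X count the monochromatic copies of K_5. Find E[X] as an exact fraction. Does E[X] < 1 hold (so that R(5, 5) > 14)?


E[X] = C(14, 5) · 2^{1 − 10} = 2002 · 2^{−9} = 2002/512.
As a reduced fraction: E[X] = 1001/256 ≈ 3.9102.
Is E[X] < 1? NO.
Since E[X] ≥ 1, the first-moment bound is inconclusive at n = 14; it does NOT by itself certify R(5, 5) > 14.

E[X] = 1001/256 ≈ 3.9102; E[X] ≥ 1; first-moment method inconclusive here.


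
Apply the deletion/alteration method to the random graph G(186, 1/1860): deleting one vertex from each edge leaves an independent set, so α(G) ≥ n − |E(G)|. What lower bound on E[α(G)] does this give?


E[|E(G)|] = C(186, 2)·p = 17205 · (1/1860) = 37/4.
E[α(G)] ≥ n − E[|E(G)|] = 186 − 37/4 = 707/4.
Numerically: ≈ 176.750.
(This is only a lower bound; the true E[α(G)] may be larger.)

E[α(G)] ≥ 707/4 ≈ 176.750.


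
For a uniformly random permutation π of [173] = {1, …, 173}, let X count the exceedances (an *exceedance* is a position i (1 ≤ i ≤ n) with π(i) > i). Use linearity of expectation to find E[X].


Write X = Σ_{i=1}^{173} X_i, where X_i = 1_{π(i) > i}.
For each fixed i, π(i) is uniform over {1, …, 173} (marginal of a uniform permutation), so P[π(i) > i] = (n − i)/n. Summing: Σ_{i=1}^{173} (n − i)/n = (0 + 1 + … + 172)/173 = 173(173 − 1)/(2·173) = (173 − 1)/2.
Hence E[X] = Σ_{i=1}^{173} (173 − i)/173 = 86 ≈ 86.0000.

E[X] = 86 = 86.0000.


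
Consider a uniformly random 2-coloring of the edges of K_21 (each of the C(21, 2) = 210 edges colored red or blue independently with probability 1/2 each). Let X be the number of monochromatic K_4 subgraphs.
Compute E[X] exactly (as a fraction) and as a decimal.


Let X = Σ_S X_S over the C(21, 4) = 5985 subsets S of size 4, where X_S = 1 if the K_4 on S is monochromatic.
For a fixed S, the K_4 on S has C(4, 2) = 6 edges. P[all 6 edges red] = (1/2)^6, and likewise for blue, so P[monochromatic] = 2·(1/2)^6 = 2^{1 − 6} = 1/32.
By linearity of expectation: E[X] = C(21, 4) · 2^{1 − 6} = 5985 · 1/32 = 5985/32.
Numerically: E[X] ≈ 187.0312.

E[X] = C(21,4)·2^(1−C(4,2)) = 5985/32 ≈ 187.0312.


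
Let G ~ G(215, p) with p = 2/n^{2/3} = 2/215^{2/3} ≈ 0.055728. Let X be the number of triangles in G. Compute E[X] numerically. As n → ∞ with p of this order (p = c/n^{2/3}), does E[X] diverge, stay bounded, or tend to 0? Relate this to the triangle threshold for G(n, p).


Number of potential triangles: C(215, 3) = 1633355.
Each occurs with probability p³ ≈ (0.055728)³ ≈ 1.7306652e-04.
By linearity: E[X] = C(215, 3)·p³ ≈ 1633355 · 1.7306652e-04 ≈ 282.67907.
Since α = 2/3 < 1, p = c/n^{2/3} ≫ 1/n is above the triangle threshold p ~ 1/n. Asymptotically E[X] ~ (c³/6)·n^{3(1−α)} = (2³/6)·n^{1} → ∞; triangles are abundant w.h.p.

E[X] ≈ 282.67907; in regime p = Θ(1/n^{2/3}) E[X] diverges (above the triangle threshold p ~ 1/n).


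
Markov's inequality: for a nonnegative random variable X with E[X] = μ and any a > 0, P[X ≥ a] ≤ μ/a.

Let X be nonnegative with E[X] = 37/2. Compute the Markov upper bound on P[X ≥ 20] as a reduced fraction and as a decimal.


μ = E[X] = 37/2, a = 20.
Markov: P[X ≥ 20] ≤ μ/a = (37/2)/20 = 37/40.
Numerically: ≈ 0.925.
(Since a = 20 > μ = 18.500, the bound 37/40 is < 1 and informative.)

P[X ≥ 20] ≤ 37/40 ≈ 0.925.


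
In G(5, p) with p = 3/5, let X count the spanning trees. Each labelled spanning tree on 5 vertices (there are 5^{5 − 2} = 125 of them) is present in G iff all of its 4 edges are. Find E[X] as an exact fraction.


K_5 has 5^{5 − 2} = 125 labelled spanning trees.
For each such spanning tree H, let X_H = 1 if all 4 edges of H are present in G. Then P[X_H = 1] = p^{4} = (3/5)^{4} = 81/625.
Summing the indicators: E[X] = Σ_H E[X_H] = 125 · p^{4} = 125 · 81/625 = 81/5.
Numerically: E[X] ≈ 16.2.

E[X] = 125 · (3/5)^{4} = 81/5 ≈ 16.2.
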